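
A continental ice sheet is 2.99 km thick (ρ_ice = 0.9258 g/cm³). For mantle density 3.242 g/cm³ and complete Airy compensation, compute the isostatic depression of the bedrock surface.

0.854 km

By Archimedes' principle applied to the lithosphere: the ice load ρ_ice t is balanced by mantle displaced below, ρ_m s.
s = t ρ_ice / ρ_m = 2.99 km × 0.9258/3.242 = 0.854 km.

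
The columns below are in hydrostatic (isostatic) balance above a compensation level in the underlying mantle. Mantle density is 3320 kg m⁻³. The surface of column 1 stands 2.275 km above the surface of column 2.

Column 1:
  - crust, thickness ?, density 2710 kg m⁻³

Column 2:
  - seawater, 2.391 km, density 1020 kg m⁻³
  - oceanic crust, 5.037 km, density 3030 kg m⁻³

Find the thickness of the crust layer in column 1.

Take the compensation level at the base of the deeper column (depth z_c below the surface of column 1) and equate Σ ρ_i t_i down to z_c; mantle fills any gap and the z_c terms cancel.
Column 1: x×2710 + (z_c − 0 − x)×3320
Column 2: 2.275×0 + 2.391×1020 + 5.037×3030 + (z_c − 2.275 − 7.428)×3320
The z_c×3320 term appears on both sides and cancels. Collect the known terms of each column as K = Σ(ρt)_known − 3320 × (depth of known layers): K_1 = 0 − 3320×0 = 0; K_2 = 17700.93 − 3320×(2.275 + 7.428) = −14513.03.
Balance: K_1 − x×(3320 − 2710) = K_2, so x = (K_1 − K_2)/(3320 − 2710) = 14513/610 = 23.8 km.

23.8 km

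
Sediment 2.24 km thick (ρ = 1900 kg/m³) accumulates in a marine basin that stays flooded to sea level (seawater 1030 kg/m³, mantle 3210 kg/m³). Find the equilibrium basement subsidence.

0.894 km

Submarine loading: the sediment displaces seawater, and the subsidence is in turn flooded, so s (ρ_m − ρ_w) = t (ρ_sed − ρ_w).
s = 2.24 km × (1900 − 1030) / (3210 − 1030) = 0.894 km.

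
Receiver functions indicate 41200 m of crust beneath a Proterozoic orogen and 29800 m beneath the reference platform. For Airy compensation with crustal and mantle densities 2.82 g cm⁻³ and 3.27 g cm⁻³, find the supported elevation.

Excess crust Δ = 41200 m − 29800 m = 11400 m, split between elevation h and root r with h + r = Δ.
Airy balance ρ_c h = (ρ_m − ρ_c) r gives r = h ρ_c/(ρ_m − ρ_c), so h (1 + ρ_c/(ρ_m − ρ_c)) = Δ, i.e. h = Δ (ρ_m − ρ_c)/ρ_m.
h = 11400 m × 0.45/3.27 = 1570 m.

1570 m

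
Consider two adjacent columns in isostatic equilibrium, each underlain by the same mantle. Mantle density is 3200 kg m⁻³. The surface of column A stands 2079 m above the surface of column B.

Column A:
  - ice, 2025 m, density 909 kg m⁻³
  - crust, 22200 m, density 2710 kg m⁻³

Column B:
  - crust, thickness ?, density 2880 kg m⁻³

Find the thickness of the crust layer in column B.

Take the compensation level at the base of the deeper column (depth z_c below the surface of column A) and equate Σ ρ_i t_i down to z_c; mantle fills any gap and the z_c terms cancel.
Column A: 2025×909 + 22200×2710 + (z_c − 24225)×3200
Column B: 2079×0 + x×2880 + (z_c − 2079 − 0 − x)×3200
The z_c×3200 term appears on both sides and cancels. Collect the known terms of each column as K = Σ(ρt)_known − 3200 × (depth of known layers): K_A = 62002725 − 3200×24225 = −15517275; K_B = 0 − 3200×(2079 + 0) = −6652800.
Balance: K_A = K_B − x×(3200 − 2880), so x = (K_B − K_A)/(3200 − 2880) = 8864480/320 = 27700 m.

27700 m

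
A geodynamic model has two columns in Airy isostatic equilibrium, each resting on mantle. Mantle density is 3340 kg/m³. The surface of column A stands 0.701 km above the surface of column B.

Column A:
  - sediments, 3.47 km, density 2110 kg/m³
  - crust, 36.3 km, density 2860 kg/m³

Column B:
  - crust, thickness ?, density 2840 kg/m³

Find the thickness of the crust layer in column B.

38.7 km

Take the compensation level at the base of the deeper column (depth z_c below the surface of column A) and equate Σ ρ_i t_i down to z_c; mantle fills any gap and the z_c terms cancel.
Column A: 3.47×2110 + 36.3×2860 + (z_c − 39.77)×3340
Column B: 0.701×0 + x×2840 + (z_c − 0.701 − 0 − x)×3340
The z_c×3340 term appears on both sides and cancels. Collect the known terms of each column as K = Σ(ρt)_known − 3340 × (depth of known layers): K_A = 111139.7 − 3340×39.77 = −21692.1; K_B = 0 − 3340×(0.701 + 0) = −2341.34.
Balance: K_A = K_B − x×(3340 − 2840), so x = (K_B − K_A)/(3340 − 2840) = 19350.8/500 = 38.7 km.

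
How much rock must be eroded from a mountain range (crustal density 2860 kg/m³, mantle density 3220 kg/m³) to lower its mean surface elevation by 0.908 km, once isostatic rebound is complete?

Net drop Δ = e − u = e − e ρ_c/ρ_m = e (ρ_m − ρ_c)/ρ_m.
e = Δ ρ_m/(ρ_m − ρ_c) = 0.908 km × 3220/360 = 8.12 km.

8.12 km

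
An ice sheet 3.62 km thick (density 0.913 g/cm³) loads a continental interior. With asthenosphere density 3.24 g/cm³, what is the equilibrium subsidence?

1.02 km

For local isostatic compensation: the ice load ρ_ice t is balanced by mantle displaced below, ρ_m s.
s = t ρ_ice / ρ_m = 3.62 km × 0.913/3.24 = 1.02 km.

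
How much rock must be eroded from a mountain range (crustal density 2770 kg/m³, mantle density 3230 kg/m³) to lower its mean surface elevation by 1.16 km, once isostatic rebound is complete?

8.15 km

Net drop Δ = e − u = e − e ρ_c/ρ_m = e (ρ_m − ρ_c)/ρ_m.
e = Δ ρ_m/(ρ_m − ρ_c) = 1.16 km × 3230/460 = 8.15 km.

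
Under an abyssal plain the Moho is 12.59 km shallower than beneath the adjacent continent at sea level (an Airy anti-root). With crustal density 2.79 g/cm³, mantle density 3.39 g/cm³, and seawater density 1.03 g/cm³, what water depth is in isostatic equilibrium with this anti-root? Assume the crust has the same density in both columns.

4.29 km

Replacing a thickness d of crust by seawater at the top must be balanced by replacing crust with mantle at the base: d (ρ_c − ρ_w) = a (ρ_m − ρ_c).
d = a (ρ_m − ρ_c)/(ρ_c − ρ_w) = 12.59 km × 0.6/1.76 = 4.29 km.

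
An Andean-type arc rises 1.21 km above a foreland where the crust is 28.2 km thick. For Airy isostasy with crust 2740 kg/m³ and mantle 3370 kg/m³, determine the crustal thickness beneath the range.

34.7 km

Root depth r = h ρ_c / (ρ_m − ρ_c) = 1.21 km × 2740 / 630 = 5.263 km.
Total thickness = T + h + r = 28.2 km + 1.21 km + 5.263 km = 34.7 km.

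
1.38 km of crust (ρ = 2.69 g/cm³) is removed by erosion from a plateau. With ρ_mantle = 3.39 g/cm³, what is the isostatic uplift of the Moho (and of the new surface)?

1.1 km

Unloading: uplift u = e ρ_c/ρ_m = 1.38 km × 2.69/3.39 = 1.1 km.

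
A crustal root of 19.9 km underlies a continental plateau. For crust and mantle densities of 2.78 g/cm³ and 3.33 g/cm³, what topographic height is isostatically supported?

3.94 km

Equating mass per unit area of the two columns: ρ_c h = (ρ_m − ρ_c) r.
h = r (ρ_m − ρ_c) / ρ_c = 19.9 km × (3.33 − 2.78) / 2.78 = 3.94 km.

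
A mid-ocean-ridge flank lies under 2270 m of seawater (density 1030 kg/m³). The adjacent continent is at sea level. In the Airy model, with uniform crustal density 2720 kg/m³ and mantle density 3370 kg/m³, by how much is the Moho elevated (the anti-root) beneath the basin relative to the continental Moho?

5900 m

For local isostatic compensation: replacing crust with seawater at the top is compensated by replacing crust with mantle at the base: d (ρ_c − ρ_w) = a (ρ_m − ρ_c).
a = d (ρ_c − ρ_w)/(ρ_m − ρ_c) = 2270 m × 1690/650 = 5900 m.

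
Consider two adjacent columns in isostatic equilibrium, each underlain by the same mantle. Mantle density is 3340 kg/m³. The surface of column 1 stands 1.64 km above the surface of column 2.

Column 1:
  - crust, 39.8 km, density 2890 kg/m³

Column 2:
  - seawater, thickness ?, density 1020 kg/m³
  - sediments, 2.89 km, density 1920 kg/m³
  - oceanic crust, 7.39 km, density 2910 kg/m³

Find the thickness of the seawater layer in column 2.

Take the compensation level at the base of the deeper column (depth z_c below the surface of column 1) and equate Σ ρ_i t_i down to z_c; mantle fills any gap and the z_c terms cancel.
Column 1: 39.8×2890 + (z_c − 39.8)×3340
Column 2: 1.64×0 + x×1020 + 2.89×1920 + 7.39×2910 + (z_c − 1.64 − 10.28 − x)×3340
The z_c×3340 term appears on both sides and cancels. Collect the known terms of each column as K = Σ(ρt)_known − 3340 × (depth of known layers): K_1 = 115022 − 3340×39.8 = −17910; K_2 = 27053.7 − 3340×(1.64 + 10.28) = −12759.1.
Balance: K_1 = K_2 − x×(3340 − 1020), so x = (K_2 − K_1)/(3340 − 1020) = 5150.9/2320 = 2.22 km.

2.22 km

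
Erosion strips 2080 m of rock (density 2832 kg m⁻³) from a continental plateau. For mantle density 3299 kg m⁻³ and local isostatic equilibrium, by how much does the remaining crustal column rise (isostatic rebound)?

Unloading: uplift u = e ρ_c/ρ_m = 2080 m × 2832/3299 = 1790 m.

1790 m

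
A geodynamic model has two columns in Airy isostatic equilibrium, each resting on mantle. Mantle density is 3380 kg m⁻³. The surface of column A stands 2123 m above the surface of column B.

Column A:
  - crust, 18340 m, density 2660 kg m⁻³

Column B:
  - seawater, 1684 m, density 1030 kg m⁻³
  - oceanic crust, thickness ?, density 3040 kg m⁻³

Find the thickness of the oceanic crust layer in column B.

Take the compensation level at the base of the deeper column (depth z_c below the surface of column A) and equate Σ ρ_i t_i down to z_c; mantle fills any gap and the z_c terms cancel.
Column A: 18340×2660 + (z_c − 18340)×3380
Column B: 2123×0 + 1684×1030 + x×3040 + (z_c − 2123 − 1684 − x)×3380
The z_c×3380 term appears on both sides and cancels. Collect the known terms of each column as K = Σ(ρt)_known − 3380 × (depth of known layers): K_A = 48784400 − 3380×18340 = −13204800; K_B = 1734520 − 3380×(2123 + 1684) = −11133140.
Balance: K_A = K_B − x×(3380 − 3040), so x = (K_B − K_A)/(3380 − 3040) = 2071660/340 = 6090 m.

6090 m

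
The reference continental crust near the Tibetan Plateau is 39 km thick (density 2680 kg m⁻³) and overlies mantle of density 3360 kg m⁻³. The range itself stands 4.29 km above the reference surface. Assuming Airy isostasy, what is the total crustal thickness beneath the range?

Root depth r = h ρ_c / (ρ_m − ρ_c) = 4.29 km × 2680 / 680 = 16.91 km.
Total thickness = T + h + r = 39 km + 4.29 km + 16.91 km = 60.2 km.

60.2 km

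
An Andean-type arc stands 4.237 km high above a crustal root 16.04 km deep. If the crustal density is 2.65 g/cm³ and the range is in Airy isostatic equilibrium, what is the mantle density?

3.35 g/cm³

Airy balance: ρ_c h = (ρ_m − ρ_c) r → ρ_m = ρ_c (1 + h/r).
ρ_m = 2.65 × (1 + 4.237 km/16.04 km) = 3.35 g/cm³.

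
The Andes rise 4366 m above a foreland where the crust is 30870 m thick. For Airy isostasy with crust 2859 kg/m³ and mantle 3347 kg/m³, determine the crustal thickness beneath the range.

Root depth r = h ρ_c / (ρ_m − ρ_c) = 4366 m × 2859 / 488 = 25580 m.
Total thickness = T + h + r = 30870 m + 4366 m + 25580 m = 60800 m.

60800 m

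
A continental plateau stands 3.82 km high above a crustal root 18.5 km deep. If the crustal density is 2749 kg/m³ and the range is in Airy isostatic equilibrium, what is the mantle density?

3320 kg/m³

Airy balance: ρ_c h = (ρ_m − ρ_c) r → ρ_m = ρ_c (1 + h/r).
ρ_m = 2749 × (1 + 3.82 km/18.5 km) = 3320 kg/m³.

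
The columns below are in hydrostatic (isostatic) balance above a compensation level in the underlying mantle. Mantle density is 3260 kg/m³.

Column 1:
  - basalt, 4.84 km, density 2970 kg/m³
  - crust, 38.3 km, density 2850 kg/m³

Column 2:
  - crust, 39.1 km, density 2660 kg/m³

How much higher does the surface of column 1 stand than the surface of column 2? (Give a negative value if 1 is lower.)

−1.95 km

For any compensation level in the mantle, the mantle terms cancel and isostasy reduces to e = (Σt_1 − Σt_2) − (Σ(ρt)_1 − Σ(ρt)_2) / ρ_m.
Σt_1 = 43.14 km; Σt_2 = 39.1 km; Σ(ρt)_1 = 123529.8; Σ(ρt)_2 = 104006 (in km·kg/m³).
e = (43.14 − 39.1) − (123529.8 − 104006) / 3260 = −1.95 km.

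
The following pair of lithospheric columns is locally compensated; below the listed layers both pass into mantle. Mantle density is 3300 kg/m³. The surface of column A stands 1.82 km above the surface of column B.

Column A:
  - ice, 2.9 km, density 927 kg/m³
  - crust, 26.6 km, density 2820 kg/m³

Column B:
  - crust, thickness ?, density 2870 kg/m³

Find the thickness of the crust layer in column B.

31.7 km

Take the compensation level at the base of the deeper column (depth z_c below the surface of column A) and equate Σ ρ_i t_i down to z_c; mantle fills any gap and the z_c terms cancel.
Column A: 2.9×927 + 26.6×2820 + (z_c − 29.5)×3300
Column B: 1.82×0 + x×2870 + (z_c − 1.82 − 0 − x)×3300
The z_c×3300 term appears on both sides and cancels. Collect the known terms of each column as K = Σ(ρt)_known − 3300 × (depth of known layers): K_A = 77700.3 − 3300×29.5 = −19649.7; K_B = 0 − 3300×(1.82 + 0) = −6006.
Balance: K_A = K_B − x×(3300 − 2870), so x = (K_B − K_A)/(3300 − 2870) = 13643.7/430 = 31.7 km.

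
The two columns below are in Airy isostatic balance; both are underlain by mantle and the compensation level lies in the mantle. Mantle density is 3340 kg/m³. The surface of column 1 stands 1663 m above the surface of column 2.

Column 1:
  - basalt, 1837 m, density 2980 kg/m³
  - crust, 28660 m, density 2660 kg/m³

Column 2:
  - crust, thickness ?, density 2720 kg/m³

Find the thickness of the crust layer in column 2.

Take the compensation level at the base of the deeper column (depth z_c below the surface of column 1) and equate Σ ρ_i t_i down to z_c; mantle fills any gap and the z_c terms cancel.
Column 1: 1837×2980 + 28660×2660 + (z_c − 30497)×3340
Column 2: 1663×0 + x×2720 + (z_c − 1663 − 0 − x)×3340
The z_c×3340 term appears on both sides and cancels. Collect the known terms of each column as K = Σ(ρt)_known − 3340 × (depth of known layers): K_1 = 81709860 − 3340×30497 = −20150120; K_2 = 0 − 3340×(1663 + 0) = −5554420.
Balance: K_1 = K_2 − x×(3340 − 2720), so x = (K_2 − K_1)/(3340 − 2720) = 14595700/620 = 23500 m.

23500 m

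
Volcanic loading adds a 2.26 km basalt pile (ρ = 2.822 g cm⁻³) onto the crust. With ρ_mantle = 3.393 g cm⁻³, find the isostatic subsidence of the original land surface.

Subaerial loading: s = t ρ_load / ρ_m.
s = 2.26 km × 2.822/3.393 = 1.88 km.

1.88 km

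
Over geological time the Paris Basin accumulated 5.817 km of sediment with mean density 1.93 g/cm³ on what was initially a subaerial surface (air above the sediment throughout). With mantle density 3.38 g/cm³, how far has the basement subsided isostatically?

3.32 km

Subaerial load: s = t ρ_sed / ρ_m = 5.817 km × 1.93/3.38 = 3.32 km.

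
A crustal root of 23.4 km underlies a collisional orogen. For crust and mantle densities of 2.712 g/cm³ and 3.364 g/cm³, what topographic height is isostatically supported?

For local isostatic compensation: ρ_c h = (ρ_m − ρ_c) r.
h = r (ρ_m − ρ_c) / ρ_c = 23.4 km × (3.364 − 2.712) / 2.712 = 5.63 km.

5.63 km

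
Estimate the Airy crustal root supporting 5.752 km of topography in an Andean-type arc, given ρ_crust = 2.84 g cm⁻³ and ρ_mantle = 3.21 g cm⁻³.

44.2 km

By Archimedes' principle applied to the lithosphere: the weight of the topography is balanced by the buoyancy of the root, ρ_c h = (ρ_m − ρ_c) r.
r = h · ρ_c / (ρ_m − ρ_c) = 5.752 km × 2.84 / (3.21 − 2.84) = 44.2 km.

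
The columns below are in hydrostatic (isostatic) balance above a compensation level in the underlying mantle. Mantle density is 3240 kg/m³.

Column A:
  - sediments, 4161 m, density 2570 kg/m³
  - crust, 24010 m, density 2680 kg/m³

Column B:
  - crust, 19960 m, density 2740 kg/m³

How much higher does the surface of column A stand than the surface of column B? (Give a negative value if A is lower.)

For any compensation level in the mantle, the mantle terms cancel and isostasy reduces to e = (Σt_A − Σt_B) − (Σ(ρt)_A − Σ(ρt)_B) / ρ_m.
Σt_A = 28171 m; Σt_B = 19960 m; Σ(ρt)_A = 75040570; Σ(ρt)_B = 54690400 (in m·kg/m³).
e = (28171 − 19960) − (75040570 − 54690400) / 3240 = 1930 m.

1930 m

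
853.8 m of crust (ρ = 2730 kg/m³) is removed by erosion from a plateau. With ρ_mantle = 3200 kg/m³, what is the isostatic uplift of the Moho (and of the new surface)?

728 m

Unloading: uplift u = e ρ_c/ρ_m = 853.8 m × 2730/3200 = 728 m.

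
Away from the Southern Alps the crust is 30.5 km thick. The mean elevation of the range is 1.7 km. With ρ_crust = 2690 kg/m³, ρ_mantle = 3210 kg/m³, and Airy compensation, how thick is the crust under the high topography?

Root depth r = h ρ_c / (ρ_m − ρ_c) = 1.7 km × 2690 / 520 = 8.794 km.
Total thickness = T + h + r = 30.5 km + 1.7 km + 8.794 km = 41 km.

41 km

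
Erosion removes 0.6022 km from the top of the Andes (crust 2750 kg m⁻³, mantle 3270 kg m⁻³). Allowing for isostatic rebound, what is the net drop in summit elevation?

Rebound u = e ρ_c/ρ_m = 0.6022 km × 2750/3270 = 0.5064 km.
Net surface drop = e − u = 0.6022 km − 0.5064 km = e (ρ_m − ρ_c)/ρ_m = 0.0958 km.

0.0958 km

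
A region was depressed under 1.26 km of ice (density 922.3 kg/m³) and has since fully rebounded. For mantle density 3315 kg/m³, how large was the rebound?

0.351 km

Removing the load lets mantle flow back in; uplift u satisfies ρ_ice t = ρ_m u.
u = t ρ_ice/ρ_m = 1.26 km × 922.3/3315 = 0.351 km.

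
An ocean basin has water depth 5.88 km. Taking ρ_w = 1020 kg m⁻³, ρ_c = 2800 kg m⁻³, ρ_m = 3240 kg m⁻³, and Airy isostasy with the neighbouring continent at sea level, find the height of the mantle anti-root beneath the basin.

23.8 km

Equating mass per unit area of the two columns: replacing crust with seawater at the top is compensated by replacing crust with mantle at the base: d (ρ_c − ρ_w) = a (ρ_m − ρ_c).
a = d (ρ_c − ρ_w)/(ρ_m − ρ_c) = 5.88 km × 1780/440 = 23.8 km.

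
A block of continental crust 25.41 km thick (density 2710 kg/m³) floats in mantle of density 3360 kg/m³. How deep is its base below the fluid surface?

20.5 km

Draft d = t ρ_obj/ρ_fluid = 25.41 km × 2710/3360 = 20.5 km.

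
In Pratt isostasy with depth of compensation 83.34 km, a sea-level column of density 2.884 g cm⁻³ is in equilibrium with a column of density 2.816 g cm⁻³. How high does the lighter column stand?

2.01 km

ρ_ref D = ρ (D + h) → h = D (ρ_ref − ρ)/ρ.
h = 83.34 km × (2.884 − 2.816)/2.816 = 2.01 km.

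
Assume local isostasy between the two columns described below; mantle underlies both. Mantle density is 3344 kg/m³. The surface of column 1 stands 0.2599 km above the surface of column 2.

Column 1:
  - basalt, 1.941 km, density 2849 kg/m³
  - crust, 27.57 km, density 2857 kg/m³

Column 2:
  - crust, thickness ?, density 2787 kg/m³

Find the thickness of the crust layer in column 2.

24.3 km

Take the compensation level at the base of the deeper column (depth z_c below the surface of column 1) and equate Σ ρ_i t_i down to z_c; mantle fills any gap and the z_c terms cancel.
Column 1: 1.941×2849 + 27.57×2857 + (z_c − 29.511)×3344
Column 2: 0.2599×0 + x×2787 + (z_c − 0.2599 − 0 − x)×3344
The z_c×3344 term appears on both sides and cancels. Collect the known terms of each column as K = Σ(ρt)_known − 3344 × (depth of known layers): K_1 = 84297.399 − 3344×29.511 = −14387.385; K_2 = 0 − 3344×(0.2599 + 0) = −869.1056.
Balance: K_1 = K_2 − x×(3344 − 2787), so x = (K_2 − K_1)/(3344 − 2787) = 13518.3/557 = 24.3 km.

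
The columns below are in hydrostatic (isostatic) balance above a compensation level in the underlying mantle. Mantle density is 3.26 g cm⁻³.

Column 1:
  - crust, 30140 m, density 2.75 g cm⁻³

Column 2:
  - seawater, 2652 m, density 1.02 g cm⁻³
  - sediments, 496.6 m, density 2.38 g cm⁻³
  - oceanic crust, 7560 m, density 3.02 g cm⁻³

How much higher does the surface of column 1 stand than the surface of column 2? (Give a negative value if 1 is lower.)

2200 m

For any compensation level in the mantle, the mantle terms cancel and isostasy reduces to e = (Σt_1 − Σt_2) − (Σ(ρt)_1 − Σ(ρt)_2) / ρ_m.
Σt_1 = 30140 m; Σt_2 = 10708.6 m; Σ(ρt)_1 = 82885; Σ(ρt)_2 = 26718.148 (in m·g cm⁻³).
e = (30140 − 10708.6) − (82885 − 26718.148) / 3.26 = 2200 m.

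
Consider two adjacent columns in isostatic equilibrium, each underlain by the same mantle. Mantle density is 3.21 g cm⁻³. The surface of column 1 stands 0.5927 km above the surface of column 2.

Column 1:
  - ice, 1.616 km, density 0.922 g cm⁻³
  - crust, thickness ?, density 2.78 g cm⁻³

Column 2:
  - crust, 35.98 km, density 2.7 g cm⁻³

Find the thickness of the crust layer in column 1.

Take the compensation level at the base of the deeper column (depth z_c below the surface of column 1) and equate Σ ρ_i t_i down to z_c; mantle fills any gap and the z_c terms cancel.
Column 1: 1.616×0.922 + x×2.78 + (z_c − 1.616 − x)×3.21
Column 2: 0.5927×0 + 35.98×2.7 + (z_c − 0.5927 − 35.98)×3.21
The z_c×3.21 term appears on both sides and cancels. Collect the known terms of each column as K = Σ(ρt)_known − 3.21 × (depth of known layers): K_1 = 1.489952 − 3.21×1.616 = −3.697408; K_2 = 97.146 − 3.21×(0.5927 + 35.98) = −20.252367.
Balance: K_1 − x×(3.21 − 2.78) = K_2, so x = (K_1 − K_2)/(3.21 − 2.78) = 16.555/0.43 = 38.5 km.

38.5 km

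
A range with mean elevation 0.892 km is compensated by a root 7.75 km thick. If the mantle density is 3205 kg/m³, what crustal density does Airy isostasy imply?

2870 kg/m³

ρ_c h = (ρ_m − ρ_c) r → ρ_c (h + r) = ρ_m r → ρ_c = ρ_m r / (h + r).
ρ_c = 3205 × 7.75 km / (0.892 km + 7.75 km) = 2870 kg/m³.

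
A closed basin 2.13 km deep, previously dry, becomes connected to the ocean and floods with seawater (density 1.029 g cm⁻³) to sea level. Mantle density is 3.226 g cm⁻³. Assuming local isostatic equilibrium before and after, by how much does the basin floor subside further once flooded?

After flooding the water column is d + s deep. Its weight must equal the weight of mantle displaced by the extra subsidence s: (d + s) ρ_w = s ρ_m.
s = d ρ_w / (ρ_m − ρ_w) = 2.13 km × 1.029/(3.226 − 1.029) = 0.998 km.

0.998 km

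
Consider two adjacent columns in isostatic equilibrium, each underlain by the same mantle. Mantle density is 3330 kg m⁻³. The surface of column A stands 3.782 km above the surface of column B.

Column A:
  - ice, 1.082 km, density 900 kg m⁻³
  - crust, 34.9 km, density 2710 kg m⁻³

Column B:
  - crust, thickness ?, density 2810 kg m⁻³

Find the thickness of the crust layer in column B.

22.4 km

Take the compensation level at the base of the deeper column (depth z_c below the surface of column A) and equate Σ ρ_i t_i down to z_c; mantle fills any gap and the z_c terms cancel.
Column A: 1.082×900 + 34.9×2710 + (z_c − 35.982)×3330
Column B: 3.782×0 + x×2810 + (z_c − 3.782 − 0 − x)×3330
The z_c×3330 term appears on both sides and cancels. Collect the known terms of each column as K = Σ(ρt)_known − 3330 × (depth of known layers): K_A = 95552.8 − 3330×35.982 = −24267.26; K_B = 0 − 3330×(3.782 + 0) = −12594.06.
Balance: K_A = K_B − x×(3330 − 2810), so x = (K_B − K_A)/(3330 − 2810) = 11673.2/520 = 22.4 km.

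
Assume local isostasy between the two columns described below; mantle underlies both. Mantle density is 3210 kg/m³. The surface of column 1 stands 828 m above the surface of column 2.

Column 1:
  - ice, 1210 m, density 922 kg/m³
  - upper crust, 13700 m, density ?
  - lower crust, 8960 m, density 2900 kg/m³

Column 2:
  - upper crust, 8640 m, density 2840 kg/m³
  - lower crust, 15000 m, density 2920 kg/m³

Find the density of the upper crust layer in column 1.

Take the compensation level at the base of the deeper column (depth z_c below the surface of column 1) and equate Σ ρ_i t_i down to z_c; mantle fills any gap and the z_c terms cancel.
Column 1: 1210×922 + 13700×ρ + 8960×2900 + (z_c − 23870)×3210
Column 2: 828×0 + 8640×2840 + 15000×2920 + (z_c − 828 − 23640)×3210
The z_c×3210 term appears on both sides and cancels. Collect the known terms of each column as K = Σ(ρt)_known − 3210 × (depth of known layers): K_1 = 27099620 − 3210×23870 = −49523080; K_2 = 68337600 − 3210×(828 + 23640) = −10204680.
Balance: K_1 + 13700×ρ = K_2, so ρ = (K_2 − K_1)/13700 = 39318400/13700 = 2870 kg/m³.

2870 kg/m³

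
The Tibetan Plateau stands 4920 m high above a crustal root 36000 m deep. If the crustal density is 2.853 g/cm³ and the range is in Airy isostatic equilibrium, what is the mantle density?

Airy balance: ρ_c h = (ρ_m − ρ_c) r → ρ_m = ρ_c (1 + h/r).
ρ_m = 2.853 × (1 + 4920 m/36000 m) = 3.24 g/cm³.

3.24 g/cm³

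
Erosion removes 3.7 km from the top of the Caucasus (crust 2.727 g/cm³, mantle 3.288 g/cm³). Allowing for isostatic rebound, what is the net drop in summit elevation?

Rebound u = e ρ_c/ρ_m = 3.7 km × 2.727/3.288 = 3.069 km.
Net surface drop = e − u = 3.7 km − 3.069 km = e (ρ_m − ρ_c)/ρ_m = 0.631 km.

0.631 km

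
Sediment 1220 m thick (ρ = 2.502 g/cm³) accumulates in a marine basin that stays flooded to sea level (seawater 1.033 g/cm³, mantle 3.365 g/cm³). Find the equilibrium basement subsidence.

769 m

Submarine loading: the sediment displaces seawater, and the subsidence is in turn flooded, so s (ρ_m − ρ_w) = t (ρ_sed − ρ_w).
s = 1220 m × (2.502 − 1.033) / (3.365 − 1.033) = 769 m.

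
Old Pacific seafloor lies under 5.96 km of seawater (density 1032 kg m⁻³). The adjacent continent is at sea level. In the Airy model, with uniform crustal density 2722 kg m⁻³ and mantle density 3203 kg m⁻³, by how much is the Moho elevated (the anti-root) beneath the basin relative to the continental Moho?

20.9 km

Balancing pressure at the compensation depth: replacing crust with seawater at the top is compensated by replacing crust with mantle at the base: d (ρ_c − ρ_w) = a (ρ_m − ρ_c).
a = d (ρ_c − ρ_w)/(ρ_m − ρ_c) = 5.96 km × 1690/481 = 20.9 km.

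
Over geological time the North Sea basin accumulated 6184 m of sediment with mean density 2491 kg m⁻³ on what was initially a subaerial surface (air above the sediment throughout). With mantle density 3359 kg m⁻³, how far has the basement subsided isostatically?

Subaerial load: s = t ρ_sed / ρ_m = 6184 m × 2491/3359 = 4590 m.

4590 m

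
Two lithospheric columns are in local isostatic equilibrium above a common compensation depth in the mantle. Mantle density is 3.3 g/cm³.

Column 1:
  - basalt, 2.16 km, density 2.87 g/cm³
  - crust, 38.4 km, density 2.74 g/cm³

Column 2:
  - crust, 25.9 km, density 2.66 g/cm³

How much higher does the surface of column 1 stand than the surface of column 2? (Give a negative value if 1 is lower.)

For any compensation level in the mantle, the mantle terms cancel and isostasy reduces to e = (Σt_1 − Σt_2) − (Σ(ρt)_1 − Σ(ρt)_2) / ρ_m.
Σt_1 = 40.56 km; Σt_2 = 25.9 km; Σ(ρt)_1 = 111.4152; Σ(ρt)_2 = 68.894 (in km·g/cm³).
e = (40.56 − 25.9) − (111.4152 − 68.894) / 3.3 = 1.77 km.

1.77 km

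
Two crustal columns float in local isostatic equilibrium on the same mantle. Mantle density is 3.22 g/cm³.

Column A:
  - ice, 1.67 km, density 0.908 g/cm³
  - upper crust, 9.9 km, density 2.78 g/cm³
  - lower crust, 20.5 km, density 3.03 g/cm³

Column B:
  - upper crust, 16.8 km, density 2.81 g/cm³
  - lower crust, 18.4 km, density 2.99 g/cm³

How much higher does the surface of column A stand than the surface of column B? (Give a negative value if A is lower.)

For any compensation level in the mantle, the mantle terms cancel and isostasy reduces to e = (Σt_A − Σt_B) − (Σ(ρt)_A − Σ(ρt)_B) / ρ_m.
Σt_A = 32.07 km; Σt_B = 35.2 km; Σ(ρt)_A = 91.15336; Σ(ρt)_B = 102.224 (in km·g/cm³).
e = (32.07 − 35.2) − (91.15336 − 102.224) / 3.22 = 0.308 km.

0.308 km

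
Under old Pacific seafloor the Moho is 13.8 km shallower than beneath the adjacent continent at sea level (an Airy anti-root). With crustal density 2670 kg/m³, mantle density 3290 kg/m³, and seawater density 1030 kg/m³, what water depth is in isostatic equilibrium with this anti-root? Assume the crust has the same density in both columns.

5.22 km

Replacing a thickness d of crust by seawater at the top must be balanced by replacing crust with mantle at the base: d (ρ_c − ρ_w) = a (ρ_m − ρ_c).
d = a (ρ_m − ρ_c)/(ρ_c − ρ_w) = 13.8 km × 620/1640 = 5.22 km.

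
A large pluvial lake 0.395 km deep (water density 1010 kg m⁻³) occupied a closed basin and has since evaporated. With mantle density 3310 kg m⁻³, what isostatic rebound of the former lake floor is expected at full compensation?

0.121 km

u = d ρ_w/ρ_m = 0.395 km × 1010/3310 = 0.121 km.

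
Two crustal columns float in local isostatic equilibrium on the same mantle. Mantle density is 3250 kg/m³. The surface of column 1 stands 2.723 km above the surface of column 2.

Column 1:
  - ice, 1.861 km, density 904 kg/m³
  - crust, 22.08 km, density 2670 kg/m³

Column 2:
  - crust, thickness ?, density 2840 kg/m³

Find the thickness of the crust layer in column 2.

Take the compensation level at the base of the deeper column (depth z_c below the surface of column 1) and equate Σ ρ_i t_i down to z_c; mantle fills any gap and the z_c terms cancel.
Column 1: 1.861×904 + 22.08×2670 + (z_c − 23.941)×3250
Column 2: 2.723×0 + x×2840 + (z_c − 2.723 − 0 − x)×3250
The z_c×3250 term appears on both sides and cancels. Collect the known terms of each column as K = Σ(ρt)_known − 3250 × (depth of known layers): K_1 = 60635.944 − 3250×23.941 = −17172.306; K_2 = 0 − 3250×(2.723 + 0) = −8849.75.
Balance: K_1 = K_2 − x×(3250 − 2840), so x = (K_2 − K_1)/(3250 − 2840) = 8322.56/410 = 20.3 km.

20.3 km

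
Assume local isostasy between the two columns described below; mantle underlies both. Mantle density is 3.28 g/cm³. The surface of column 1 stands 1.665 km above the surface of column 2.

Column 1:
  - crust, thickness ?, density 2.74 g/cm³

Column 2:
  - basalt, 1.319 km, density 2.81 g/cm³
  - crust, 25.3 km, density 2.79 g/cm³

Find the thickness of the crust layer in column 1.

Take the compensation level at the base of the deeper column (depth z_c below the surface of column 1) and equate Σ ρ_i t_i down to z_c; mantle fills any gap and the z_c terms cancel.
Column 1: x×2.74 + (z_c − 0 − x)×3.28
Column 2: 1.665×0 + 1.319×2.81 + 25.3×2.79 + (z_c − 1.665 − 26.619)×3.28
The z_c×3.28 term appears on both sides and cancels. Collect the known terms of each column as K = Σ(ρt)_known − 3.28 × (depth of known layers): K_1 = 0 − 3.28×0 = 0; K_2 = 74.29339 − 3.28×(1.665 + 26.619) = −18.47813.
Balance: K_1 − x×(3.28 − 2.74) = K_2, so x = (K_1 − K_2)/(3.28 − 2.74) = 18.4781/0.54 = 34.2 km.

34.2 km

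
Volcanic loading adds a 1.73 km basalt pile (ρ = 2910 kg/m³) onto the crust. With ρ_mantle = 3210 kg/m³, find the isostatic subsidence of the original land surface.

1.57 km

Subaerial loading: s = t ρ_load / ρ_m.
s = 1.73 km × 2910/3210 = 1.57 km.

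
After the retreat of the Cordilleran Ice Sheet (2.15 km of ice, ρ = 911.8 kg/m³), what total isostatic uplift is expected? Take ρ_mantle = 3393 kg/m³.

0.578 km

Removing the load lets mantle flow back in; uplift u satisfies ρ_ice t = ρ_m u.
u = t ρ_ice/ρ_m = 2.15 km × 911.8/3393 = 0.578 km.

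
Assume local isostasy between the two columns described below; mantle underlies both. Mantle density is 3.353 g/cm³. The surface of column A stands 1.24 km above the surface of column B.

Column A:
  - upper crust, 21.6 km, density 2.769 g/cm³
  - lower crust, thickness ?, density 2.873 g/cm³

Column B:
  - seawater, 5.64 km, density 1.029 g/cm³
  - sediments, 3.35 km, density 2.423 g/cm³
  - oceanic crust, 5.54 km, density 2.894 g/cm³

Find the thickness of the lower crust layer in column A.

Take the compensation level at the base of the deeper column (depth z_c below the surface of column A) and equate Σ ρ_i t_i down to z_c; mantle fills any gap and the z_c terms cancel.
Column A: 21.6×2.769 + x×2.873 + (z_c − 21.6 − x)×3.353
Column B: 1.24×0 + 5.64×1.029 + 3.35×2.423 + 5.54×2.894 + (z_c − 1.24 − 14.53)×3.353
The z_c×3.353 term appears on both sides and cancels. Collect the known terms of each column as K = Σ(ρt)_known − 3.353 × (depth of known layers): K_A = 59.8104 − 3.353×21.6 = −12.6144; K_B = 29.95337 − 3.353×(1.24 + 14.53) = −22.92344.
Balance: K_A − x×(3.353 − 2.873) = K_B, so x = (K_A − K_B)/(3.353 − 2.873) = 10.309/0.48 = 21.5 km.

21.5 km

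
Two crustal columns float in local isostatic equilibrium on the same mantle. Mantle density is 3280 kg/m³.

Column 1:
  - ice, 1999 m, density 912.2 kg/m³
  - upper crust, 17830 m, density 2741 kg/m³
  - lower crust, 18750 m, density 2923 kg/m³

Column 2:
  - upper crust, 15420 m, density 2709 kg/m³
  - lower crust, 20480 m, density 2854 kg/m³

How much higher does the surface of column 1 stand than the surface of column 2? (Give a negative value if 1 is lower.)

For any compensation level in the mantle, the mantle terms cancel and isostasy reduces to e = (Σt_1 − Σt_2) − (Σ(ρt)_1 − Σ(ρt)_2) / ρ_m.
Σt_1 = 38579 m; Σt_2 = 35900 m; Σ(ρt)_1 = 105501768; Σ(ρt)_2 = 100222700 (in m·kg/m³).
e = (38579 − 35900) − (105501768 − 100222700) / 3280 = 1070 m.

1070 m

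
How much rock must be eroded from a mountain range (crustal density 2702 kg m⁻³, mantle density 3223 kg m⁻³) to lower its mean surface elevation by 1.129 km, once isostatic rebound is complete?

Net drop Δ = e − u = e − e ρ_c/ρ_m = e (ρ_m − ρ_c)/ρ_m.
e = Δ ρ_m/(ρ_m − ρ_c) = 1.129 km × 3223/521 = 6.98 km.

6.98 km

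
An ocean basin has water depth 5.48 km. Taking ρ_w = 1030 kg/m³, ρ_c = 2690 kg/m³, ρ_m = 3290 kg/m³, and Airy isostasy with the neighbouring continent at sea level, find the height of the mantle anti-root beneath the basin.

By Archimedes' principle applied to the lithosphere: replacing crust with seawater at the top is compensated by replacing crust with mantle at the base: d (ρ_c − ρ_w) = a (ρ_m − ρ_c).
a = d (ρ_c − ρ_w)/(ρ_m − ρ_c) = 5.48 km × 1660/600 = 15.2 km.

15.2 km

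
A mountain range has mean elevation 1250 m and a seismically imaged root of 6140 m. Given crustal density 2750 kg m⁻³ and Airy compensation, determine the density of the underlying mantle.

Airy balance: ρ_c h = (ρ_m − ρ_c) r → ρ_m = ρ_c (1 + h/r).
ρ_m = 2750 × (1 + 1250 m/6140 m) = 3310 kg m⁻³.

3310 kg m⁻³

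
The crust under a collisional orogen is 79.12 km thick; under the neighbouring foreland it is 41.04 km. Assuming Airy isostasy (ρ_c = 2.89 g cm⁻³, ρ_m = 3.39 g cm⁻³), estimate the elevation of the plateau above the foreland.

5.62 km

Excess crust Δ = 79.12 km − 41.04 km = 38.08 km, split between elevation h and root r with h + r = Δ.
Airy balance ρ_c h = (ρ_m − ρ_c) r gives r = h ρ_c/(ρ_m − ρ_c), so h (1 + ρ_c/(ρ_m − ρ_c)) = Δ, i.e. h = Δ (ρ_m − ρ_c)/ρ_m.
h = 38.08 km × 0.5/3.39 = 5.62 km.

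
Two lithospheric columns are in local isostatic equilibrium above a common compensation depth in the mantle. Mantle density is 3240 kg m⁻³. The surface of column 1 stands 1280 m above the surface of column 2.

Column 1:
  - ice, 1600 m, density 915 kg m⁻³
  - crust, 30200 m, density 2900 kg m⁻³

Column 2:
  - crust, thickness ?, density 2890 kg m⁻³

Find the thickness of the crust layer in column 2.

28100 m

Take the compensation level at the base of the deeper column (depth z_c below the surface of column 1) and equate Σ ρ_i t_i down to z_c; mantle fills any gap and the z_c terms cancel.
Column 1: 1600×915 + 30200×2900 + (z_c − 31800)×3240
Column 2: 1280×0 + x×2890 + (z_c − 1280 − 0 − x)×3240
The z_c×3240 term appears on both sides and cancels. Collect the known terms of each column as K = Σ(ρt)_known − 3240 × (depth of known layers): K_1 = 89044000 − 3240×31800 = −13988000; K_2 = 0 − 3240×(1280 + 0) = −4147200.
Balance: K_1 = K_2 − x×(3240 − 2890), so x = (K_2 − K_1)/(3240 − 2890) = 9840800/350 = 28100 m.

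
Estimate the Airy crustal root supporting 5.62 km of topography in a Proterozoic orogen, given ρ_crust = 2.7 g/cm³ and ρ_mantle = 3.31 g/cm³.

24.9 km

Equating mass per unit area of the two columns: the weight of the topography is balanced by the buoyancy of the root, ρ_c h = (ρ_m − ρ_c) r.
r = h · ρ_c / (ρ_m − ρ_c) = 5.62 km × 2.7 / (3.31 − 2.7) = 24.9 km.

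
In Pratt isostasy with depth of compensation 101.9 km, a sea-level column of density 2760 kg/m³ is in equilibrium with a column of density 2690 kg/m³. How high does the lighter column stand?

2.65 km

ρ_ref D = ρ (D + h) → h = D (ρ_ref − ρ)/ρ.
h = 101.9 km × (2760 − 2690)/2690 = 2.65 km.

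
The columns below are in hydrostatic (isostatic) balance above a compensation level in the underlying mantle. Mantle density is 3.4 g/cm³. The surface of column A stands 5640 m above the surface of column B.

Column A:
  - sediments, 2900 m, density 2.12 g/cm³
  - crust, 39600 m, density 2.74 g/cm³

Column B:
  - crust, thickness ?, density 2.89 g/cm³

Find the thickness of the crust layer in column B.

20900 m

Take the compensation level at the base of the deeper column (depth z_c below the surface of column A) and equate Σ ρ_i t_i down to z_c; mantle fills any gap and the z_c terms cancel.
Column A: 2900×2.12 + 39600×2.74 + (z_c − 42500)×3.4
Column B: 5640×0 + x×2.89 + (z_c − 5640 − 0 − x)×3.4
The z_c×3.4 term appears on both sides and cancels. Collect the known terms of each column as K = Σ(ρt)_known − 3.4 × (depth of known layers): K_A = 114652 − 3.4×42500 = −29848; K_B = 0 − 3.4×(5640 + 0) = −19176.
Balance: K_A = K_B − x×(3.4 − 2.89), so x = (K_B − K_A)/(3.4 − 2.89) = 10672/0.51 = 20900 m.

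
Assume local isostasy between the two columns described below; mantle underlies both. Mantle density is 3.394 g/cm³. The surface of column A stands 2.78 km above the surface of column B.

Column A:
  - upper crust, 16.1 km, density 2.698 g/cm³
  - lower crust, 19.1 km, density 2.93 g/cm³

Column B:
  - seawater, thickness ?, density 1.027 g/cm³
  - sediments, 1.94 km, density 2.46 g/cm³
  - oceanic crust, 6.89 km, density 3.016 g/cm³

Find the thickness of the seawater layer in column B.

2.63 km

Take the compensation level at the base of the deeper column (depth z_c below the surface of column A) and equate Σ ρ_i t_i down to z_c; mantle fills any gap and the z_c terms cancel.
Column A: 16.1×2.698 + 19.1×2.93 + (z_c − 35.2)×3.394
Column B: 2.78×0 + x×1.027 + 1.94×2.46 + 6.89×3.016 + (z_c − 2.78 − 8.83 − x)×3.394
The z_c×3.394 term appears on both sides and cancels. Collect the known terms of each column as K = Σ(ρt)_known − 3.394 × (depth of known layers): K_A = 99.4008 − 3.394×35.2 = −20.068; K_B = 25.55264 − 3.394×(2.78 + 8.83) = −13.8517.
Balance: K_A = K_B − x×(3.394 − 1.027), so x = (K_B − K_A)/(3.394 − 1.027) = 6.2163/2.367 = 2.63 km.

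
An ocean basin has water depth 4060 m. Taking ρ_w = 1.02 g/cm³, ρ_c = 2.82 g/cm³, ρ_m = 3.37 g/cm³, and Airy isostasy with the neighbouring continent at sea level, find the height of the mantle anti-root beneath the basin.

Balancing pressure at the compensation depth: replacing crust with seawater at the top is compensated by replacing crust with mantle at the base: d (ρ_c − ρ_w) = a (ρ_m − ρ_c).
a = d (ρ_c − ρ_w)/(ρ_m − ρ_c) = 4060 m × 1.8/0.55 = 13300 m.

13300 m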